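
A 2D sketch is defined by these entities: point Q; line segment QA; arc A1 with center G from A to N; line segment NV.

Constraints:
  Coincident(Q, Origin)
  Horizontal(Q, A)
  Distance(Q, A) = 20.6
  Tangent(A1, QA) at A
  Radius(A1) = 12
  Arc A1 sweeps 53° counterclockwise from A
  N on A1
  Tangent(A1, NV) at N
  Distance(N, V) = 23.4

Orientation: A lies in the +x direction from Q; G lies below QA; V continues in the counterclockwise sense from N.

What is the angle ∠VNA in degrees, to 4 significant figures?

153.5°

Q is at the origin; QA is horizontal with |QA| = 20.6 and A on the +x side, so A = (20.60, 0.000). A1 meets QA tangentially, so GA is at right angles to QA, so G = A + (0, -12) = (20.60, -12.00). On A1, A sits at bearing 90° from G; a 53° counterclockwise sweep puts N at bearing 143°, so N = G + 12.0·(cos 143°, sin 143°) = (11.02, -4.778). Tangency of A1 to NV means the radius GN is perpendicular to NV, so NV runs along (−sin 143°, cos 143°); with |NV| = 23.4, V = (-3.066, -23.47). Then cos ∠VNA = NV·NA / (|NV||NA|), giving 153.5°.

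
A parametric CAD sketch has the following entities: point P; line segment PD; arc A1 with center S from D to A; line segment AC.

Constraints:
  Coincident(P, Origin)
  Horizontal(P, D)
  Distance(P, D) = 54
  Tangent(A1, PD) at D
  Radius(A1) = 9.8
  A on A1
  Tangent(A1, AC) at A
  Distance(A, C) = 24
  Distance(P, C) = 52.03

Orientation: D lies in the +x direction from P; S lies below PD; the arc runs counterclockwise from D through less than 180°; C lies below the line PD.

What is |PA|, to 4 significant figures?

45.09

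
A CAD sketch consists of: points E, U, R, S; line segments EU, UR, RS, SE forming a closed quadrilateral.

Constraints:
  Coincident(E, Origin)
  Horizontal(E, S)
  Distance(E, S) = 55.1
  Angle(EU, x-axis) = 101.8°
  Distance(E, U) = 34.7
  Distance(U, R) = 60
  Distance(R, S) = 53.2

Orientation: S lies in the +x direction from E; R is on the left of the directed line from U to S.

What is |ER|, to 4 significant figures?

72.70

Checks: |UR| = 60.00 ✓; |RS| = 53.20 ✓.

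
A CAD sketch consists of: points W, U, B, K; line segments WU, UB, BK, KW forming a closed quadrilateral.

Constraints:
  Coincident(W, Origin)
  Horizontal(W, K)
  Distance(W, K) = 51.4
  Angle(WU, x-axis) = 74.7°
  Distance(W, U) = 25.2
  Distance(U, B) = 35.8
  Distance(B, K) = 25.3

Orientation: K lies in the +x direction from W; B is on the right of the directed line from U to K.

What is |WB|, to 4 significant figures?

27.21

W is at the origin; W and K share the same y with |WK| = 51.4 and K in +x, so K = (51.4, 0). WU runs at 74.7° with |WU| = 25.2, so U = (6.650, 24.31). B is determined by |UB| = 35.8 and |BK| = 25.3 together: it lies at the intersection of circle(U, 35.8) and circle(K, 25.3). With |UK| = 50.93, the foot of the radical line on UK is 31.76 from U and the perpendicular offset is √(35.8² − 31.76²) = 16.52. Taking the right-of-UK solution: B = (26.68, -5.368).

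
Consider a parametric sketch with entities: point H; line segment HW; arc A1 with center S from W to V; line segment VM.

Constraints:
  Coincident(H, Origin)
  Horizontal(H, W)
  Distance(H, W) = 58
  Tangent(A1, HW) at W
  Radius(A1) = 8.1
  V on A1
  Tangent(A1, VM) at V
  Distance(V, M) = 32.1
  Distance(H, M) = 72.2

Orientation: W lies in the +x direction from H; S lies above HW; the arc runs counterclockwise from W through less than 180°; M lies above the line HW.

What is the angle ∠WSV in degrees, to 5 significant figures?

101.90°

H is at the origin; H and W share the same y with |HW| = 58.0 and W on the +x side, so W = (58.000, 0.0000). A1 meets HW tangentially, so SW is at right angles to HW, so S = W + (0, 8.1) = (58.000, 8.1000). Since SV ⟂ VM (tangency), |SM| = √(8.1² + 32.1²) = 33.106 regardless of where V sits on A1. So M lies on both circle(H, 72.2) and circle(S, 33.106); the above-HW intersection is M = (59.304, 41.180). V is the foot of the tangent from M: V = (65.926, 9.7708).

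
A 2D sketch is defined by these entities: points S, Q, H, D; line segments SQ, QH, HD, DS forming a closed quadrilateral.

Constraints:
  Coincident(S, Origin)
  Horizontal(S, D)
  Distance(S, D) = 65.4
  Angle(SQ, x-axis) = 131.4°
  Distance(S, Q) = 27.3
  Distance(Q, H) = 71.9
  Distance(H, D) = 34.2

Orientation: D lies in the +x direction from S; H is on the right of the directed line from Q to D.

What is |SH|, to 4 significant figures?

45.54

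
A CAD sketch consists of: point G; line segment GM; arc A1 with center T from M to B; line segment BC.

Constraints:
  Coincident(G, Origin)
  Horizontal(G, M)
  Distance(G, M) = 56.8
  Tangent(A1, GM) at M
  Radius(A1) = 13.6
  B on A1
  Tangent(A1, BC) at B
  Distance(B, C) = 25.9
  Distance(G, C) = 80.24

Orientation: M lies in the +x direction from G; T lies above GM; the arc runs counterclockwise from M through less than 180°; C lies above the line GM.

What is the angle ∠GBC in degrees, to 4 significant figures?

99.54°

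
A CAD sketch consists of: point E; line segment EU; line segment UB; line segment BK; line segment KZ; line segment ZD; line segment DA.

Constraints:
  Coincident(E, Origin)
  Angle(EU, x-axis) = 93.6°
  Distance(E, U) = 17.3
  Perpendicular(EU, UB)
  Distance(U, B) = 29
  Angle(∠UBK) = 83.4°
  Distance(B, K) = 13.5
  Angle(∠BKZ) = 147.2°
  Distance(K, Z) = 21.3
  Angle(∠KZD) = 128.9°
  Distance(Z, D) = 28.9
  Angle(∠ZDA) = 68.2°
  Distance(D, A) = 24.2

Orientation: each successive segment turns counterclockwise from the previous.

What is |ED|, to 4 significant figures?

19.39

∠BKZ = 147.2° gives KZ at -47.00° from the x-axis; with |KZ| = 21.3, Z = (-13.11, -13.42). ∠KZD = 128.9° gives ZD at 4.100° from the x-axis; with |ZD| = 28.9, D = (15.71, -11.35). Then |ED| = |D − E| = 19.39.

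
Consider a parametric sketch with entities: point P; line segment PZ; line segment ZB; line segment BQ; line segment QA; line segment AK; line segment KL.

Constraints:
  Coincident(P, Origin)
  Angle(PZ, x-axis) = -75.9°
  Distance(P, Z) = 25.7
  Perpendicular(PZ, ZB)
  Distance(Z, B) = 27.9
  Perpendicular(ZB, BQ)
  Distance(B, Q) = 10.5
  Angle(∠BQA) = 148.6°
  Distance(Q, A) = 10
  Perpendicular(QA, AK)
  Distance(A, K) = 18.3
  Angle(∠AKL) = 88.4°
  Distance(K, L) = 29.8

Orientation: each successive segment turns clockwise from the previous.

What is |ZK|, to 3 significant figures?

11.8

P is at the origin; PZ runs at -75.9° with length 25.7, so Z = (6.26, -24.9). PZ ⟂ ZB, so ZB runs at -166°; with |ZB| = 27.9, B = (-20.8, -31.7). ZB ⟂ BQ, so BQ runs at 104°; with |BQ| = 10.5, Q = (-23.4, -21.5). ∠BQA = 148.6° gives QA at 72.7° from the x-axis; with |QA| = 10.0, A = (-20.4, -12.0). QA is perpendicular to AK, so AK runs at -17.3°; with |AK| = 18.3, K = (-2.91, -17.4). Then |ZK| = |K − Z| = 11.8.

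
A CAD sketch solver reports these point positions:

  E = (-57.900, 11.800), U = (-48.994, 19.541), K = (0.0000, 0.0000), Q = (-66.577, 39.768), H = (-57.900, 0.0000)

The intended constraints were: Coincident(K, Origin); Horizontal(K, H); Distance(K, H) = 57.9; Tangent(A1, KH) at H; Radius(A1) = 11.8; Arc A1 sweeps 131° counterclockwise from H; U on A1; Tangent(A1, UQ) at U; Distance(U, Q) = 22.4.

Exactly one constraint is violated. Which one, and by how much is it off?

Distance(U, Q) = 22.4 — off by 4.40.

K = (0.00, 0.00) ✓; K.y = 0.00, H.y = 0.00 ✓; |KH| = 57.90 ✓; ∠(EH, HK) = 90.00° ✓; |EH| = 11.80 ✓; bearing(E→U) − bearing(E→H) = 131.0° ✓; |EU| = 11.80 ✓; ∠(EU, UQ) = 90.00° ✓; |UQ| = 26.80 ✗.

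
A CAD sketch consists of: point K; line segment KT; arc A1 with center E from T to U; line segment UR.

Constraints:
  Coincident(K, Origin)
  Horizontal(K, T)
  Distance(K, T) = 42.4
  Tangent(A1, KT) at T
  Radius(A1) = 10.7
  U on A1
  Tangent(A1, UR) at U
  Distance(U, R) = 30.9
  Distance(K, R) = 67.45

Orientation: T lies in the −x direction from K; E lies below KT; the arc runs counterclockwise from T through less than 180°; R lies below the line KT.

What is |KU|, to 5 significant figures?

54.168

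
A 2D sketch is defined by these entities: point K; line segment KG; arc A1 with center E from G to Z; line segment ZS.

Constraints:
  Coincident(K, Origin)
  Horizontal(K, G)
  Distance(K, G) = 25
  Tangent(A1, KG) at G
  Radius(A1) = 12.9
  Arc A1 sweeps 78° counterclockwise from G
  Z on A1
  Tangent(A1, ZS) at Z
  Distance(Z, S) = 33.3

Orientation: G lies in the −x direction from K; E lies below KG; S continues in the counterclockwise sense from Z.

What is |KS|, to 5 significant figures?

61.765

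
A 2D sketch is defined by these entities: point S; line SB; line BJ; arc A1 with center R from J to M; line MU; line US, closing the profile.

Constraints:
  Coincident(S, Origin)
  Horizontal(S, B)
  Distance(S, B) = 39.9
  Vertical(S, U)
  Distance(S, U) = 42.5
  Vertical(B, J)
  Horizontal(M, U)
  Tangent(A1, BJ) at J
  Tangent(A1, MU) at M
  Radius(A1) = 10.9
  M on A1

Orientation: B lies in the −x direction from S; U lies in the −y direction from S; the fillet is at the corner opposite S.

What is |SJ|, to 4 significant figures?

50.90

S is at the origin; S and B share the same y with |SB| = 39.9 and B on the −x side, so B = (-39.90, 0.000). S and U share the same x with |SU| = 42.5 and U on the −y side, so U = (0.000, -42.50). The virtual corner opposite S is at (-39.90, -42.50). Since A1 is tangent to BJ there, RJ ⟂ BJ and since A1 is tangent to MU there, RM ⟂ MU, with radius 10.9, so the center R sits 10.9 in from both sides at R = (-29.00, -31.60). That places the tangent points at J = (-39.90, -31.60) on BJ and M = (-29.00, -42.50) on MU. Then |SJ| = |J − S| = 50.90.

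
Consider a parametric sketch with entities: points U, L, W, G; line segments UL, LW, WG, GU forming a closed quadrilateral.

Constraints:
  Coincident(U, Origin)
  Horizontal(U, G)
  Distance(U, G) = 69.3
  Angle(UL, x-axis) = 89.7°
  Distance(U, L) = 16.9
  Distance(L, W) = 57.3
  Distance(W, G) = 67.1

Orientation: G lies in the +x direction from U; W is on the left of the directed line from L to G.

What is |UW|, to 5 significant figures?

70.831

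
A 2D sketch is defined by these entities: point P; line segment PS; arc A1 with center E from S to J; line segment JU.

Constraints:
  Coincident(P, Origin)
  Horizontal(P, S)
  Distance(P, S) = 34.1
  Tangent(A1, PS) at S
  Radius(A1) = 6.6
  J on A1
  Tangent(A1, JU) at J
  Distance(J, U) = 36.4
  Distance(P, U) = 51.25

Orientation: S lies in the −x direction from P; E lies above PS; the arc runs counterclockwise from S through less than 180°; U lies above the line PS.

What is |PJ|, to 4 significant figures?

28.29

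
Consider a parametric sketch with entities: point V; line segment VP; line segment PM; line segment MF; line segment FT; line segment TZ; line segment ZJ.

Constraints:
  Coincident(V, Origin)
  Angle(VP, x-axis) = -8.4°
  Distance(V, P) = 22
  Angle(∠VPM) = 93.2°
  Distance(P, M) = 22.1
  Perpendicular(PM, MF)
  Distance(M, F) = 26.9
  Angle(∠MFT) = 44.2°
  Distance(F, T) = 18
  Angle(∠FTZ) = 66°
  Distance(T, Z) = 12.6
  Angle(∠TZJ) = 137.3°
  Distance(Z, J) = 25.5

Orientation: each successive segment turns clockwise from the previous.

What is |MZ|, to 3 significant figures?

9.67

∠MFT = 44.2° gives FT at 39.0° from the x-axis; with |FT| = 18.0, T = (6.96, -11.5). ∠FTZ = 66.0° gives TZ at -75.0° from the x-axis; with |TZ| = 12.6, Z = (10.2, -23.6). Then |MZ| = |Z − M| = 9.67.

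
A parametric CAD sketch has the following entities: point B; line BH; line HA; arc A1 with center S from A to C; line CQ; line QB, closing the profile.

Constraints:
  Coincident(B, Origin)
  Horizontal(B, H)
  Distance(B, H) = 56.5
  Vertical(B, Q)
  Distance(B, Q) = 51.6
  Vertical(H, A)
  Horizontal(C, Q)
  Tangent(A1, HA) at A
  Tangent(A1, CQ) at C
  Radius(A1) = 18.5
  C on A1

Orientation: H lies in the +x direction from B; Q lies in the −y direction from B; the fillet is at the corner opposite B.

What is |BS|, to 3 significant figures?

50.4

B and Q share the same x with |BQ| = 51.6 and Q on the −y side, so Q = (0.00, -51.6). The virtual corner opposite B is at (56.5, -51.6). The tangent condition forces SA to be normal to HA and A1 meets CQ tangentially, so SC is at right angles to CQ, with radius 18.5, so the center S sits 18.5 in from both sides at S = (38.0, -33.1). Then |BS| = |S − B| = 50.4.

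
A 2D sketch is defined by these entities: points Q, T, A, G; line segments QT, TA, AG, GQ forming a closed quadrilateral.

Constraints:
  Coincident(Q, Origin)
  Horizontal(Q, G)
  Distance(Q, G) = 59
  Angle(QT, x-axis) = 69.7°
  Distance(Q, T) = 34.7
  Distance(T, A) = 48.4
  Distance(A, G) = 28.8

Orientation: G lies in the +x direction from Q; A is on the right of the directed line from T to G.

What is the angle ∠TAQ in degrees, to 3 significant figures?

45.8°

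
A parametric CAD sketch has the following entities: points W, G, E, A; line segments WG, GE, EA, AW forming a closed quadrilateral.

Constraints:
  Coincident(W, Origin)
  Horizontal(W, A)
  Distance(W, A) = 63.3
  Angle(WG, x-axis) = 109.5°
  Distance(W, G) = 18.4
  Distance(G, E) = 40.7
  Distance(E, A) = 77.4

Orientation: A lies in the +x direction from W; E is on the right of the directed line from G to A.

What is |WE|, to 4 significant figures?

25.42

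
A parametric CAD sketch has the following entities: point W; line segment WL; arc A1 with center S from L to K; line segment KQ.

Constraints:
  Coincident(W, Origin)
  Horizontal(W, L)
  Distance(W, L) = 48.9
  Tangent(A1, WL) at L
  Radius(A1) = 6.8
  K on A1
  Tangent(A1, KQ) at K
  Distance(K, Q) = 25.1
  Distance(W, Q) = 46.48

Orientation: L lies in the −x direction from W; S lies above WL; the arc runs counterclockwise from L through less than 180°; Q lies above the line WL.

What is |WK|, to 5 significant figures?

42.623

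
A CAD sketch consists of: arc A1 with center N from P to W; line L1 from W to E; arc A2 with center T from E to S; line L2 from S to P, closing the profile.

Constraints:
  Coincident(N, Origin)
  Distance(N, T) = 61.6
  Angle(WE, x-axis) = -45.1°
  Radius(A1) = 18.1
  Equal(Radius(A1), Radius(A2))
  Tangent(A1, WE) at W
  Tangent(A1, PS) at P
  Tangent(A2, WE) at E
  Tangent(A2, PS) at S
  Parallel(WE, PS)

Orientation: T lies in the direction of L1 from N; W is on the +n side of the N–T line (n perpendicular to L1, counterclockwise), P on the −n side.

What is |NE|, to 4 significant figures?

64.20

The slot axis is L1's direction at -45.1°, so u = (cos -45.1°, sin -45.1°) = (0.7059, -0.7083) and n = (−sin -45.1°, cos -45.1°) = (0.7083, 0.7059). N is at the origin and T lies 61.6 along u from N, so T = 61.6·u = (43.48, -43.63). Tangency of A1 to both parallel lines with radius 18.1 puts W and P at N ± 18.1·n: W = (12.82, 12.78), P = (-12.82, -12.78). Equal radii place E and S the same way about T: E = T + 18.1·n = (56.30, -30.86), S = T − 18.1·n = (30.66, -56.41). Then |NE| = |E − N| = 64.20.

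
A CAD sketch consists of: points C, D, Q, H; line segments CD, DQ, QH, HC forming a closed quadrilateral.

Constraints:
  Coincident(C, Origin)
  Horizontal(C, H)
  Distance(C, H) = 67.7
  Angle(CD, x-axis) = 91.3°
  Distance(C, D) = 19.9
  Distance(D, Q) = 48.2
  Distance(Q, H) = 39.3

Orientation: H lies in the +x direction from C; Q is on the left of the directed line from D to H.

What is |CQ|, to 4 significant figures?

56.47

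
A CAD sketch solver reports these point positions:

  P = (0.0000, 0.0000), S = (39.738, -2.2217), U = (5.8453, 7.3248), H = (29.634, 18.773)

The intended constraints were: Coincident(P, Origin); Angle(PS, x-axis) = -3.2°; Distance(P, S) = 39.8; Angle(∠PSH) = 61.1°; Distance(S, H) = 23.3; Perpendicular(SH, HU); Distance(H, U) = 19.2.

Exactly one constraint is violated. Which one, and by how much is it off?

Distance(H, U) = 19.2 — off by 7.20.

P = (0.00, 0.00) ✓; PS at -3.200° ✓; |PS| = 39.80 ✓; ∠PSH = 61.10° ✓; |SH| = 23.30 ✓; ∠(SH, HU) = 90.00° ✓; |HU| = 26.40 ✗.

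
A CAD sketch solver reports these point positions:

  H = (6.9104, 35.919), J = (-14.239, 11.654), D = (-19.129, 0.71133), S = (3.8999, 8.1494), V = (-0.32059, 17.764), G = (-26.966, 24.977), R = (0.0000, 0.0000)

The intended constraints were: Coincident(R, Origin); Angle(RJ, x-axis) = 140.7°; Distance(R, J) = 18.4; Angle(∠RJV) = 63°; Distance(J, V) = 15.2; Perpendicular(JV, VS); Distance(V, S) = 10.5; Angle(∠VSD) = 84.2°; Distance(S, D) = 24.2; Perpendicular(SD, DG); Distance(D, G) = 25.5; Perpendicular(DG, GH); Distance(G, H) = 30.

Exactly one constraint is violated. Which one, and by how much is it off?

Distance(G, H) = 30 — off by 5.60.

R = (0.00, 0.00) ✓; RJ at 140.7° ✓; |RJ| = 18.40 ✓; ∠RJV = 63.00° ✓; |JV| = 15.20 ✓; ∠(JV, VS) = 90.00° ✓; |VS| = 10.50 ✓; ∠VSD = 84.20° ✓; |SD| = 24.20 ✓; ∠(SD, DG) = 90.00° ✓; |DG| = 25.50 ✓; ∠(DG, GH) = 90.00° ✓; |GH| = 35.60 ✗.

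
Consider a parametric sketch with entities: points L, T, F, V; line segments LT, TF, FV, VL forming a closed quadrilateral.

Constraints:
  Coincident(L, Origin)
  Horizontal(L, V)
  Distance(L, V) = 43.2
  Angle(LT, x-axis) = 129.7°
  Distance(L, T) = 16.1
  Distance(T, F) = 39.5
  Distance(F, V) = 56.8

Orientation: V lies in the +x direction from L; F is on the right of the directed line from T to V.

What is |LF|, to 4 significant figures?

27.80

L is at the origin; L and V share the same y with |LV| = 43.2 and V in +x, so V = (43.2, 0). LT runs at 129.7° with |LT| = 16.1, so T = (-10.28, 12.39). F is determined by |TF| = 39.5 and |FV| = 56.8 together: it lies at the intersection of circle(T, 39.5) and circle(V, 56.8). With |TV| = 54.90, the foot of the radical line on TV is 12.28 from T and the perpendicular offset is √(39.5² − 12.28²) = 37.54. Taking the right-of-TV solution: F = (-6.795, -26.96).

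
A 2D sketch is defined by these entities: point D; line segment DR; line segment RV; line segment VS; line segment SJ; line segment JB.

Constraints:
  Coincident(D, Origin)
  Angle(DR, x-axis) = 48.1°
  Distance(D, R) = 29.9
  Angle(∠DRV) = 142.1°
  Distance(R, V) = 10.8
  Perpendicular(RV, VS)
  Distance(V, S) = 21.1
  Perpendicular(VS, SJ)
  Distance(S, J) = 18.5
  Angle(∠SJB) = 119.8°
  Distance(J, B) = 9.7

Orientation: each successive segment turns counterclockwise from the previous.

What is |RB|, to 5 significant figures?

17.822

The perpendicularity gives SJ at right angles to VS, so SJ runs at -94.000°; with |SJ| = 18.5, J = (-1.6175, 16.046). ∠SJB = 119.8° gives JB at -33.800° from the x-axis; with |JB| = 9.7, B = (6.4430, 10.649). Then |RB| = |B − R| = 17.822.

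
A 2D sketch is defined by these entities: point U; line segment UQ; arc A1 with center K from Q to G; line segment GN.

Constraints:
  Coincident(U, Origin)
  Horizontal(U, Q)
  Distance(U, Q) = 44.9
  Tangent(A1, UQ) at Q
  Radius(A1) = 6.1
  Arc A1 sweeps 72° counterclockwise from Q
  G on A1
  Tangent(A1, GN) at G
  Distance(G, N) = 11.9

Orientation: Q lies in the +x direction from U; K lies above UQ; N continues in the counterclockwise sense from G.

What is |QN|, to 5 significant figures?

18.196

On A1, Q sits at bearing -90° from K; a 72° counterclockwise sweep puts G at bearing -18°, so G = K + 6.1·(cos -18°, sin -18°) = (50.701, 4.2150). Since A1 is tangent to GN there, KG ⟂ GN, so GN runs along (−sin -18°, cos -18°); with |GN| = 11.9, N = (54.379, 15.533). Then |QN| = |N − Q| = 18.196.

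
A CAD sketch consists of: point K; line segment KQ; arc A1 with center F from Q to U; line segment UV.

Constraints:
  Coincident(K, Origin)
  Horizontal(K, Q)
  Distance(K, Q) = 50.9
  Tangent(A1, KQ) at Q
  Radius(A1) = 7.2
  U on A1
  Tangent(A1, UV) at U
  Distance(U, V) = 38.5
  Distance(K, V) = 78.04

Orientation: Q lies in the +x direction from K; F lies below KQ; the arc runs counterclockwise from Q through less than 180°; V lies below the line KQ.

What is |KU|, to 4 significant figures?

46.03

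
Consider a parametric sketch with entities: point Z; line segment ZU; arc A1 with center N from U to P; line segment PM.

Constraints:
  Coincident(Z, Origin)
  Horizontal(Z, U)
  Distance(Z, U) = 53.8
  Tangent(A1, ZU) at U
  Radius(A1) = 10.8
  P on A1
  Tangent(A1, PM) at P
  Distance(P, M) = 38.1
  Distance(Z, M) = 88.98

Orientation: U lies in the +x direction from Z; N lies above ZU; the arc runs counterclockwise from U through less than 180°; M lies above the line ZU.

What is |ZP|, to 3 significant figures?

64.1

Z is at the origin; ZU is horizontal with |ZU| = 53.8 and U on the +x side, so U = (53.8, 0.00). A1 meets ZU tangentially, so NU is at right angles to ZU, so N = U + (0, 10.8) = (53.8, 10.8). Since NP ⟂ PM (tangency), |NM| = √(10.8² + 38.1²) = 39.6 regardless of where P sits on A1. So M lies on both circle(Z, 88.98) and circle(N, 39.6); the above-ZU intersection is M = (78.6, 41.6). P is the foot of the tangent from M: P = (63.7, 6.58).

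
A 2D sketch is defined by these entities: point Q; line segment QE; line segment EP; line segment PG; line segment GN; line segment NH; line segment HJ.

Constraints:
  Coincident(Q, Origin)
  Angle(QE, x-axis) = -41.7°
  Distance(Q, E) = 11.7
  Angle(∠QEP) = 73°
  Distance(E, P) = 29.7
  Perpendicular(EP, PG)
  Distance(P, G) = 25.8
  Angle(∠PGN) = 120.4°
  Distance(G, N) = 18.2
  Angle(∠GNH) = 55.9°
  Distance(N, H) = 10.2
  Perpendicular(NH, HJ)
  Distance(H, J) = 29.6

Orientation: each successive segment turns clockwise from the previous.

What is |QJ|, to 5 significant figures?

43.643

∠GNH = 55.9° gives NH at -62.400° from the x-axis; with |NH| = 10.2, H = (-16.691, 5.8175). NH is perpendicular to HJ, so HJ runs at -152.40°; with |HJ| = 29.6, J = (-42.923, -7.8960). Then |QJ| = |J − Q| = 43.643.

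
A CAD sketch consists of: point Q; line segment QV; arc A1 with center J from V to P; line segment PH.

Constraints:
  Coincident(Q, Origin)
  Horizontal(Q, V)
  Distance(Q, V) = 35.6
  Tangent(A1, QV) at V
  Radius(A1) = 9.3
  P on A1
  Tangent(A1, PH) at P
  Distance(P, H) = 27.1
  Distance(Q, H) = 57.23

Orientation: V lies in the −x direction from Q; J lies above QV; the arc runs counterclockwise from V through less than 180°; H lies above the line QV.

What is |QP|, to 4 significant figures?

31.69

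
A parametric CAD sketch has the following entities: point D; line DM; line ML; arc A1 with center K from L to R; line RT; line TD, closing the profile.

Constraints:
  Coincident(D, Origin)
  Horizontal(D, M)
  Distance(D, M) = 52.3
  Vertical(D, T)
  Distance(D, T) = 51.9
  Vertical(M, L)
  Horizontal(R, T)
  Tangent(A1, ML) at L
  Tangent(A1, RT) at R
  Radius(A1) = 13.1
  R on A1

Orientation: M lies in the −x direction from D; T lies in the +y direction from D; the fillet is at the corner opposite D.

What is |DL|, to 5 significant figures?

65.121

D is at the origin; DM is horizontal with |DM| = 52.3 and M on the −x side, so M = (-52.300, 0.0000). D and T share the same x with |DT| = 51.9 and T on the +y side, so T = (0.0000, 51.900). The virtual corner opposite D is at (-52.300, 51.900). A1 meets ML tangentially, so KL is at right angles to ML and the tangent condition forces KR to be normal to RT, with radius 13.1, so the center K sits 13.1 in from both sides at K = (-39.200, 38.800). That places the tangent points at L = (-52.300, 38.800) on ML and R = (-39.200, 51.900) on RT. Then |DL| = |L − D| = 65.121.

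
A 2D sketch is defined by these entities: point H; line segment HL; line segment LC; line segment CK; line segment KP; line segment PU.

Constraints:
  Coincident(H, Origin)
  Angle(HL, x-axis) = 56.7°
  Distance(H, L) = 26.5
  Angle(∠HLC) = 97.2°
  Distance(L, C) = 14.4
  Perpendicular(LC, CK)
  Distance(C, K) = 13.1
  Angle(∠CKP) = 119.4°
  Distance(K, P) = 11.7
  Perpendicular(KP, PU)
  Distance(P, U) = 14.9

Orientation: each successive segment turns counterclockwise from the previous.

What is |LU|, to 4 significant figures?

6.635

H is at the origin; HL runs at 56.7° with length 26.5, so L = (14.55, 22.15). ∠HLC = 97.2° gives LC at 139.5° from the x-axis; with |LC| = 14.4, C = (3.599, 31.50). LC ⟂ CK, so CK runs at -130.5°; with |CK| = 13.1, K = (-4.909, 21.54). ∠CKP = 119.4° gives KP at -69.90° from the x-axis; with |KP| = 11.7, P = (-0.8877, 10.55). KP ⟂ PU, so PU runs at 20.10°; with |PU| = 14.9, U = (13.10, 15.67). Then |LU| = |U − L| = 6.635.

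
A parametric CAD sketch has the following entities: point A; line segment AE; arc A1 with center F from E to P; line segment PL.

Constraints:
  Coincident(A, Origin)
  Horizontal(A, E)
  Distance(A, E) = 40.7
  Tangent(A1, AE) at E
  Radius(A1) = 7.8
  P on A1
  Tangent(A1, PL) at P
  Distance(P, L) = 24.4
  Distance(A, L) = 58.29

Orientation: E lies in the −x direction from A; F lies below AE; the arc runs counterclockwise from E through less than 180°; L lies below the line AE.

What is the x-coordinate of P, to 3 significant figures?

-48.5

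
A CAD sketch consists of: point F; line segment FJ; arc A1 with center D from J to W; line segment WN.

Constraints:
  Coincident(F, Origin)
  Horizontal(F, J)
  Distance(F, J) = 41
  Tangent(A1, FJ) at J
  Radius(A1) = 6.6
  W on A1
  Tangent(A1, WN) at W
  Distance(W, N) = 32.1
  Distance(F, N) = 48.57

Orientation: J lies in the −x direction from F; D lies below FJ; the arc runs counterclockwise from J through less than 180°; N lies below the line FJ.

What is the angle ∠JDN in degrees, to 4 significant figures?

161.6°

F is at the origin; FJ is horizontal with |FJ| = 41.0 and J on the −x side, so J = (-41.00, 0.000). A1 meets FJ tangentially, so DJ is at right angles to FJ, so D = J + (0, -6.6) = (-41.00, -6.600). Since DW ⟂ WN (tangency), |DN| = √(6.6² + 32.1²) = 32.77 regardless of where W sits on A1. So N lies on both circle(F, 48.57) and circle(D, 32.77); the below-FJ intersection is N = (-30.64, -37.69). W is the foot of the tangent from N: W = (-46.71, -9.906).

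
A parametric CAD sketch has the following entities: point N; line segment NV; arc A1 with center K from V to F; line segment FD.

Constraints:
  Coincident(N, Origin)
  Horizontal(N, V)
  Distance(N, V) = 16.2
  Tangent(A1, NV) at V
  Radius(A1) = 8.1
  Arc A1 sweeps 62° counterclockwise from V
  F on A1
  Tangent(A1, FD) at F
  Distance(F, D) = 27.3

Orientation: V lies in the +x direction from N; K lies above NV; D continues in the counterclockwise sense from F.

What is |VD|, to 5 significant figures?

34.719

On A1, V sits at bearing -90° from K; a 62° counterclockwise sweep puts F at bearing -28°, so F = K + 8.1·(cos -28°, sin -28°) = (23.352, 4.2973). Tangency of A1 to FD means the radius KF is perpendicular to FD, so FD runs along (−sin -28°, cos -28°); with |FD| = 27.3, D = (36.168, 28.402). Then |VD| = |D − V| = 34.719.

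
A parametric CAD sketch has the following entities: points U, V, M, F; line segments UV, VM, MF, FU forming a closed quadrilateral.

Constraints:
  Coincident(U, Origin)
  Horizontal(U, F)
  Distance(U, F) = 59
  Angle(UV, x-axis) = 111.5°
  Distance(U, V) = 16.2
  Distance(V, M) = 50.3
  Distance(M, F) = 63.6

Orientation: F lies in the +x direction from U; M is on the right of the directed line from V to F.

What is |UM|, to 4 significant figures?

34.37

Checks: |VM| = 50.30 ✓; |MF| = 63.60 ✓.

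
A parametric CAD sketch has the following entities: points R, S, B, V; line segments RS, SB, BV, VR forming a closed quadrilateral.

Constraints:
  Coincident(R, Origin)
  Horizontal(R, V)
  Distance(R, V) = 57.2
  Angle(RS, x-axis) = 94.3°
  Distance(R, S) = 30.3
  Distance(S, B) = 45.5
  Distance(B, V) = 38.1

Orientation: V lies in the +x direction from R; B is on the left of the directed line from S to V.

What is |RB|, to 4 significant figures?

55.61

R is at the origin; RV is horizontal with |RV| = 57.2 and V in +x, so V = (57.2, 0). RS runs at 94.3° with |RS| = 30.3, so S = (-2.272, 30.21). B is determined by |SB| = 45.5 and |BV| = 38.1 together: it lies at the intersection of circle(S, 45.5) and circle(V, 38.1). With |SV| = 66.71, the foot of the radical line on SV is 37.99 from S and the perpendicular offset is √(45.5² − 37.99²) = 25.04. Taking the left-of-SV solution: B = (42.94, 35.33).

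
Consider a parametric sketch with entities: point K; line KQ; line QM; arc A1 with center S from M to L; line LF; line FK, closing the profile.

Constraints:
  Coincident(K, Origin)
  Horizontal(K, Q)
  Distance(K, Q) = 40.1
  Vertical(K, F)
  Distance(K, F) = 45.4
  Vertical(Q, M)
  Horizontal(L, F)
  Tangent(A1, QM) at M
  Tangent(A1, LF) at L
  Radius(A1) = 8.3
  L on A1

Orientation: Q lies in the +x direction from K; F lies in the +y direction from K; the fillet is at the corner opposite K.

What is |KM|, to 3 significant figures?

54.6

K is at the origin; KQ is horizontal with |KQ| = 40.1 and Q on the +x side, so Q = (40.1, 0.00). KF is vertical with |KF| = 45.4 and F on the +y side, so F = (0.00, 45.4). The virtual corner opposite K is at (40.1, 45.4). The tangent condition forces SM to be normal to QM and since A1 is tangent to LF there, SL ⟂ LF, with radius 8.3, so the center S sits 8.3 in from both sides at S = (31.8, 37.1). That places the tangent points at M = (40.1, 37.1) on QM and L = (31.8, 45.4) on LF. Then |KM| = |M − K| = 54.6.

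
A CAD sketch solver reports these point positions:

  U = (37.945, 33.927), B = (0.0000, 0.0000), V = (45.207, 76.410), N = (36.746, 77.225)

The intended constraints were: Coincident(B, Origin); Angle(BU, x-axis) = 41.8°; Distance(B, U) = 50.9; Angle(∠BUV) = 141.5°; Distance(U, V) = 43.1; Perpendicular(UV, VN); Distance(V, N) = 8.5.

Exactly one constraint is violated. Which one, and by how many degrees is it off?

Perpendicular(UV, VN) — off by 4.20°.

B = (0.00, 0.00) ✓; BU at 41.80° ✓; |BU| = 50.90 ✓; ∠BUV = 141.5° ✓; |UV| = 43.10 ✓; ∠(UV, VN) = 94.20° ✗; |VN| = 8.500 ✓.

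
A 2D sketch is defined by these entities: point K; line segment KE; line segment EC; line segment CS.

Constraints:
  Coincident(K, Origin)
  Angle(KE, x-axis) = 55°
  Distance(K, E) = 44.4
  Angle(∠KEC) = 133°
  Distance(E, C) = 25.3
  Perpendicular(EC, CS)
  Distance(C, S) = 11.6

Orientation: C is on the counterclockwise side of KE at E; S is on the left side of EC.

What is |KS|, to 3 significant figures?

59.4

∠KEC = 133.0°, so EC runs at 55.0° + (180° − 133.0°) = 102° from the x-axis; with |EC| = 25.3, C = E + 25.3·(cos 102°, sin 102°) = (20.2, 61.1). EC ⟂ CS; with |CS| = 11.6 on the left of EC, S = C + 11.6·(-0.978, -0.208) = (8.86, 58.7). Then |KS| = |S − K| = 59.4.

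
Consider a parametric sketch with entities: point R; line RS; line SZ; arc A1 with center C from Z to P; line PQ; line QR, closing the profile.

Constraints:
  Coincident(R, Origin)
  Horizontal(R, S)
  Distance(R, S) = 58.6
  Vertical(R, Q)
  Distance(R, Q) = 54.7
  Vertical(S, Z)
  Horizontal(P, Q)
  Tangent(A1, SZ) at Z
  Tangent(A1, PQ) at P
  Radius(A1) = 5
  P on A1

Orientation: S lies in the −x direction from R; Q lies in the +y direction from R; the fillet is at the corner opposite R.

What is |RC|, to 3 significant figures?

73.1

R and Q share the same x with |RQ| = 54.7 and Q on the +y side, so Q = (0.00, 54.7). The virtual corner opposite R is at (-58.6, 54.7). Tangency of A1 to SZ means the radius CZ is perpendicular to SZ and A1 meets PQ tangentially, so CP is at right angles to PQ, with radius 5.0, so the center C sits 5.0 in from both sides at C = (-53.6, 49.7). Then |RC| = |C − R| = 73.1.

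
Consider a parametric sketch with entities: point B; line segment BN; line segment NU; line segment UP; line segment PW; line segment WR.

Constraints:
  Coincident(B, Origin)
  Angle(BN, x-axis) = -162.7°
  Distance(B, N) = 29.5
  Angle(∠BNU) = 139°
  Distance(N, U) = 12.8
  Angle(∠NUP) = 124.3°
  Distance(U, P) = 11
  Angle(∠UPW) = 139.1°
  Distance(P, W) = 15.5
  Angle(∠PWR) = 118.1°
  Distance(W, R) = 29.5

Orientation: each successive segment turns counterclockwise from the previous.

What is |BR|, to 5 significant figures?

19.974

∠UPW = 139.1° gives PW at -25.100° from the x-axis; with |PW| = 15.5, W = (-16.381, -36.287). ∠PWR = 118.1° gives WR at 36.800° from the x-axis; with |WR| = 29.5, R = (7.2405, -18.616). Then |BR| = |R − B| = 19.974.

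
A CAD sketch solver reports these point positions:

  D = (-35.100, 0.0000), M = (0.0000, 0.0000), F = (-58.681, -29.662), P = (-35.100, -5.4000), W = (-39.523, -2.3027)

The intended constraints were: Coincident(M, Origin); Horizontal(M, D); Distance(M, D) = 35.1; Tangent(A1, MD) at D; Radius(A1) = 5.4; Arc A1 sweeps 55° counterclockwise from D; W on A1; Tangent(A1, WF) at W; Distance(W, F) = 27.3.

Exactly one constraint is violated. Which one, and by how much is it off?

Distance(W, F) = 27.3 — off by 6.10.

M = (0.00, 0.00) ✓; M.y = 0.00, D.y = 0.00 ✓; |MD| = 35.10 ✓; ∠(PD, DM) = 90.00° ✓; |PD| = 5.400 ✓; bearing(P→W) − bearing(P→D) = 55.00° ✓; |PW| = 5.400 ✓; ∠(PW, WF) = 90.00° ✓; |WF| = 33.40 ✗.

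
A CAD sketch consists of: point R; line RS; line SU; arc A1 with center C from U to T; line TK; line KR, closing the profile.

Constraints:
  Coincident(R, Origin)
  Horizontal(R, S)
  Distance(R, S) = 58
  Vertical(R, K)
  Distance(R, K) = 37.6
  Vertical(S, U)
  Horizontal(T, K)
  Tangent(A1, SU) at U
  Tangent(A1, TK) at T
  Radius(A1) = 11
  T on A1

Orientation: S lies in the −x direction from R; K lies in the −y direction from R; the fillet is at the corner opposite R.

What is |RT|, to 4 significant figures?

60.19

R is at the origin; RS is horizontal with |RS| = 58.0 and S on the −x side, so S = (-58.00, 0.000). RK is vertical with |RK| = 37.6 and K on the −y side, so K = (0.000, -37.60). The virtual corner opposite R is at (-58.00, -37.60). A1 meets SU tangentially, so CU is at right angles to SU and the tangent condition forces CT to be normal to TK, with radius 11.0, so the center C sits 11.0 in from both sides at C = (-47.00, -26.60). That places the tangent points at U = (-58.00, -26.60) on SU and T = (-47.00, -37.60) on TK. Then |RT| = |T − R| = 60.19.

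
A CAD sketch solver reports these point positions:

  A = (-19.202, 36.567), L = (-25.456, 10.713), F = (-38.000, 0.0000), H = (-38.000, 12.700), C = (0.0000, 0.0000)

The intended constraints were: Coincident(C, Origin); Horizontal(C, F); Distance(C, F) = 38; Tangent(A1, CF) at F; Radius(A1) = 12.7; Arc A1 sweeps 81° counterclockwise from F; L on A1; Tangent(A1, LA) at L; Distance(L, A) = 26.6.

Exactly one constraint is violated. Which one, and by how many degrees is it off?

Tangent(A1, LA) at L — off by 4.60°.

C = (0.00, 0.00) ✓; C.y = 0.00, F.y = 0.00 ✓; |CF| = 38.00 ✓; ∠(HF, FC) = 90.00° ✓; |HF| = 12.70 ✓; bearing(H→L) − bearing(H→F) = 81.00° ✓; |HL| = 12.70 ✓; ∠(HL, LA) = 94.60° ✗; |LA| = 26.60 ✓.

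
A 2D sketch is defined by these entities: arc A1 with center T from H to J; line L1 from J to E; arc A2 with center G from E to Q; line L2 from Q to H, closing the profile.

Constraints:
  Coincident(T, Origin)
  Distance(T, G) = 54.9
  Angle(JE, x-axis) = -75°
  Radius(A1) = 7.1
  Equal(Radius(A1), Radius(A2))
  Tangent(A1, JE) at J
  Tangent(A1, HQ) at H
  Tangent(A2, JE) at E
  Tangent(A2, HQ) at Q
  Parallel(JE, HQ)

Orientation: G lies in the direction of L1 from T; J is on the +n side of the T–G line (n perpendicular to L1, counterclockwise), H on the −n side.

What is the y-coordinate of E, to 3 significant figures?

-51.2

Tangency of A1 to both parallel lines with radius 7.1 puts J and H at T ± 7.1·n: J = (6.86, 1.84), H = (-6.86, -1.84). Equal radii place E and Q the same way about G: E = G + 7.1·n = (21.1, -51.2), Q = G − 7.1·n = (7.35, -54.9). So E.y = -51.2.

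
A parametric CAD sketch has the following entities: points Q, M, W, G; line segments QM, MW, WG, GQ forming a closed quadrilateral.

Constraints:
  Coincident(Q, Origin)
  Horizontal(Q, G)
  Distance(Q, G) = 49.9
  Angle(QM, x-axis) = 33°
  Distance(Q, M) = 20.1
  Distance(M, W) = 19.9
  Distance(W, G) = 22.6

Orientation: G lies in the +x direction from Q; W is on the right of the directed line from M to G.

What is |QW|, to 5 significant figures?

28.535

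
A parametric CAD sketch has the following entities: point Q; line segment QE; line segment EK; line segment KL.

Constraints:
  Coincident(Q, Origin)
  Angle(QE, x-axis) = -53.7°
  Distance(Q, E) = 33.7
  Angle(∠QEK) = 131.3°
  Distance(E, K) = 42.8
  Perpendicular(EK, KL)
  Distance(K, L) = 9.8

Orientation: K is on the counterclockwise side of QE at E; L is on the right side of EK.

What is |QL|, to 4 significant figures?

73.92

Q is at the origin; QE runs at -53.7° with length 33.7, so E = 33.7·(cos -53.7°, sin -53.7°) = (19.95, -27.16). ∠QEK = 131.3°, so EK runs at -53.7° + (180° − 131.3°) = -5.000° from the x-axis; with |EK| = 42.8, K = E + 42.8·(cos -5.000°, sin -5.000°) = (62.59, -30.89). The perpendicularity gives KL at right angles to EK; with |KL| = 9.8 on the right of EK, L = K + 9.8·(-0.08716, -0.9962) = (61.73, -40.65). Then |QL| = |L − Q| = 73.92.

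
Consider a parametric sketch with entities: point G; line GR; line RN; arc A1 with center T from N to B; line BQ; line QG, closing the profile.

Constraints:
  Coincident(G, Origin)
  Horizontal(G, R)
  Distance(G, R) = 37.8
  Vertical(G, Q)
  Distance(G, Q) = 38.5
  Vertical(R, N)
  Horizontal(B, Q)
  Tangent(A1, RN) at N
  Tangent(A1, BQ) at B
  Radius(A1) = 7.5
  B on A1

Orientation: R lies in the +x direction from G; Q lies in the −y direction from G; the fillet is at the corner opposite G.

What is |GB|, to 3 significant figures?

49.0

G is at the origin; GR is horizontal with |GR| = 37.8 and R on the +x side, so R = (37.8, 0.00). GQ is vertical with |GQ| = 38.5 and Q on the −y side, so Q = (0.00, -38.5). The virtual corner opposite G is at (37.8, -38.5). Tangency of A1 to RN means the radius TN is perpendicular to RN and tangency of A1 to BQ means the radius TB is perpendicular to BQ, with radius 7.5, so the center T sits 7.5 in from both sides at T = (30.3, -31.0). That places the tangent points at N = (37.8, -31.0) on RN and B = (30.3, -38.5) on BQ. Then |GB| = |B − G| = 49.0.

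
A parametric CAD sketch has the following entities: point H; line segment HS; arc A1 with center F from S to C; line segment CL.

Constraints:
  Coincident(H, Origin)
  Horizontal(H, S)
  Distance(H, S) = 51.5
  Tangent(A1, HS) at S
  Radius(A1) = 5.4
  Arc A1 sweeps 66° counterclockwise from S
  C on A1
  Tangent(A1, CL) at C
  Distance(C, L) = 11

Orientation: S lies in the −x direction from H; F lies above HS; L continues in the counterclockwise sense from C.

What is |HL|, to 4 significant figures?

44.13

On A1, S sits at bearing -90° from F; a 66° counterclockwise sweep puts C at bearing -24°, so C = F + 5.4·(cos -24°, sin -24°) = (-46.57, 3.204). Tangency of A1 to CL means the radius FC is perpendicular to CL, so CL runs along (−sin -24°, cos -24°); with |CL| = 11.0, L = (-42.09, 13.25). Then |HL| = |L − H| = 44.13.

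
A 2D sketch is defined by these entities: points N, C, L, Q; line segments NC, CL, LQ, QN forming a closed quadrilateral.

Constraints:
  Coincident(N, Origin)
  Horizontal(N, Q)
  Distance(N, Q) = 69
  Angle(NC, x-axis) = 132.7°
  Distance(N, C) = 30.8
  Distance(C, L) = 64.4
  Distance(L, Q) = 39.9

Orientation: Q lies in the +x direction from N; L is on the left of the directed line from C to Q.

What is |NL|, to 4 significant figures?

52.65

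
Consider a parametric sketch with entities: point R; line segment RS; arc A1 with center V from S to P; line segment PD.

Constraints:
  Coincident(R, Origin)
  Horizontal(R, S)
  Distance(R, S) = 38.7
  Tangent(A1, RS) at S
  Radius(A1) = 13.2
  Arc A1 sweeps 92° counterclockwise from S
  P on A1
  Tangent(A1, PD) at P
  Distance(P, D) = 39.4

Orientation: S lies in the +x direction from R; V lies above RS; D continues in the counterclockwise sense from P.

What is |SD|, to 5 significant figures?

54.337

R is at the origin; RS is horizontal with |RS| = 38.7 and S on the +x side, so S = (38.700, 0.0000). The tangent condition forces VS to be normal to RS, so V = S + (0, 13.2) = (38.700, 13.200). On A1, S sits at bearing -90° from V; a 92° counterclockwise sweep puts P at bearing 2°, so P = V + 13.2·(cos 2°, sin 2°) = (51.892, 13.661). Tangency of A1 to PD means the radius VP is perpendicular to PD, so PD runs along (−sin 2°, cos 2°); with |PD| = 39.4, D = (50.517, 53.037). Then |SD| = |D − S| = 54.337.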